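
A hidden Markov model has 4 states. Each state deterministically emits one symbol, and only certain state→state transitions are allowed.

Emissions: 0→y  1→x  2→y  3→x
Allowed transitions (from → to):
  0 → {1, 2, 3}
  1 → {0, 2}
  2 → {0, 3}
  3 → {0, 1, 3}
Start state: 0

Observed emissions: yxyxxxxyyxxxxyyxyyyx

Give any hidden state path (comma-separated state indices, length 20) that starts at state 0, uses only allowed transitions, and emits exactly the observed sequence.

  0: obs=y cand={0,2} pick 0 [start]
  1: obs=x cand={1,3} pick 1 [0->1 ok]
  2: obs=y cand={0,2} pick 0 [1->0 ok]
  3: obs=x cand={1,3} pick 3 [0->3 ok]
  4: obs=x cand={1,3} pick 3 [3->3 ok]
  5: obs=x cand={1,3} pick 3 [3->3 ok]
  6: obs=x cand={1,3} pick 1 [3->1 ok]
  7: obs=y cand={0,2} pick 0 [1->0 ok]
  8: obs=y cand={0,2} pick 2 [0->2 ok]
  9: obs=x cand={1,3} pick 3 [2->3 ok]
  10: obs=x cand={1,3} pick 3 [3->3 ok]
  11: obs=x cand={1,3} pick 3 [3->3 ok]
  12: obs=x cand={1,3} pick 1 [3->1 ok]
  13: obs=y cand={0,2} pick 2 [1->2 ok]
  14: obs=y cand={0,2} pick 0 [2->0 ok]
  15: obs=x cand={1,3} pick 3 [0->3 ok]
  16: obs=y cand={0,2} pick 0 [3->0 ok]
  17: obs=y cand={0,2} pick 2 [0->2 ok]
  18: obs=y cand={0,2} pick 0 [2->0 ok]
  19: obs=x cand={1,3} pick 3 [0->3 ok]

0,1,0,3,3,3,1,0,2,3,3,3,1,2,0,3,0,2,0,3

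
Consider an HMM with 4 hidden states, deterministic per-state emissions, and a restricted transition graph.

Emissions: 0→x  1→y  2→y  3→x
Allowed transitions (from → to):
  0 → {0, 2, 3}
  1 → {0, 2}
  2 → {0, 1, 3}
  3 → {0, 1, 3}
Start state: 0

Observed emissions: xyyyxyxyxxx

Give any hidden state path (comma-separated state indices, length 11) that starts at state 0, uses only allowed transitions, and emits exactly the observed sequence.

0,2,1,2,3,1,0,2,3,3,0

  pos 0: x in {0,3}, choose 0; start
  pos 1: y in {1,2}, choose 2; 0->2 ok
  pos 2: y in {1,2}, choose 1; 2->1 ok
  pos 3: y in {1,2}, choose 2; 1->2 ok
  pos 4: x in {0,3}, choose 3; 2->3 ok
  pos 5: y in {1,2}, choose 1; 3->1 ok
  pos 6: x in {0,3}, choose 0; 1->0 ok
  pos 7: y in {1,2}, choose 2; 0->2 ok
  pos 8: x in {0,3}, choose 3; 2->3 ok
  pos 9: x in {0,3}, choose 3; 3->3 ok
  pos 10: x in {0,3}, choose 0; 3->0 ok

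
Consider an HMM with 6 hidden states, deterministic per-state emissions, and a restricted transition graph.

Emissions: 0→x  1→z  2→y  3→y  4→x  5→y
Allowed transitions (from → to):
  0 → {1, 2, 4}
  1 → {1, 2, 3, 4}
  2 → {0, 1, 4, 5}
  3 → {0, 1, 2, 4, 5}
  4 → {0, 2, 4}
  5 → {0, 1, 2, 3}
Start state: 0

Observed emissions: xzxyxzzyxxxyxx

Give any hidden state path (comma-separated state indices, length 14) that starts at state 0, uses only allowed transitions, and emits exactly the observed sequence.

0,1,4,2,0,1,1,3,0,4,0,2,0,4

  [0] x  {0,4}  => 0  start
  [1] z  {1}  => 1  0->1 ok
  [2] x  {0,4}  => 4  1->4 ok
  [3] y  {2,3,5}  => 2  4->2 ok
  [4] x  {0,4}  => 0  2->0 ok
  [5] z  {1}  => 1  0->1 ok
  [6] z  {1}  => 1  1->1 ok
  [7] y  {2,3,5}  => 3  1->3 ok
  [8] x  {0,4}  => 0  3->0 ok
  [9] x  {0,4}  => 4  0->4 ok
  [10] x  {0,4}  => 0  4->0 ok
  [11] y  {2,3,5}  => 2  0->2 ok
  [12] x  {0,4}  => 0  2->0 ok
  [13] x  {0,4}  => 4  0->4 ok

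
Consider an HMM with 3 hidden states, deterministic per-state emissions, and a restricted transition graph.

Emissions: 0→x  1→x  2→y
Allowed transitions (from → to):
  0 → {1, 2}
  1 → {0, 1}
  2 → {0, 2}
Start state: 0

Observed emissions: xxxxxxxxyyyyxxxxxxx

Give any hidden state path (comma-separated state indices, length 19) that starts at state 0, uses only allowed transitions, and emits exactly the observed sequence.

0,1,0,1,0,1,1,0,2,2,2,2,0,1,1,1,0,1,1

  [0] x  {0,1}  => 0  start
  [1] x  {0,1}  => 1  0->1 ok
  [2] x  {0,1}  => 0  1->0 ok
  [3] x  {0,1}  => 1  0->1 ok
  [4] x  {0,1}  => 0  1->0 ok
  [5] x  {0,1}  => 1  0->1 ok
  [6] x  {0,1}  => 1  1->1 ok
  [7] x  {0,1}  => 0  1->0 ok
  [8] y  {2}  => 2  0->2 ok
  [9] y  {2}  => 2  2->2 ok
  [10] y  {2}  => 2  2->2 ok
  [11] y  {2}  => 2  2->2 ok
  [12] x  {0,1}  => 0  2->0 ok
  [13] x  {0,1}  => 1  0->1 ok
  [14] x  {0,1}  => 1  1->1 ok
  [15] x  {0,1}  => 1  1->1 ok
  [16] x  {0,1}  => 0  1->0 ok
  [17] x  {0,1}  => 1  0->1 ok
  [18] x  {0,1}  => 1  1->1 ok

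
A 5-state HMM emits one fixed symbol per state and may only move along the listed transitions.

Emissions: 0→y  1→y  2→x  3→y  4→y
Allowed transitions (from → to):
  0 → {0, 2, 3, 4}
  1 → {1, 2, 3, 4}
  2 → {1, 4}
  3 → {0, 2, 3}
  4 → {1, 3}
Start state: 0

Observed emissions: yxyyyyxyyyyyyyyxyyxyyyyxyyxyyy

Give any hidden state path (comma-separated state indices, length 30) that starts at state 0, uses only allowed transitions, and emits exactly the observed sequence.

0,2,1,1,4,3,2,4,1,3,0,0,0,4,1,2,4,3,2,1,4,3,3,2,4,3,2,4,1,1

  [0] y  {0,1,3,4}  => 0  start
  [1] x  {2}  => 2  0->2 ok
  [2] y  {0,1,3,4}  => 1  2->1 ok
  [3] y  {0,1,3,4}  => 1  1->1 ok
  [4] y  {0,1,3,4}  => 4  1->4 ok
  [5] y  {0,1,3,4}  => 3  4->3 ok
  [6] x  {2}  => 2  3->2 ok
  [7] y  {0,1,3,4}  => 4  2->4 ok
  [8] y  {0,1,3,4}  => 1  4->1 ok
  [9] y  {0,1,3,4}  => 3  1->3 ok
  [10] y  {0,1,3,4}  => 0  3->0 ok
  [11] y  {0,1,3,4}  => 0  0->0 ok
  [12] y  {0,1,3,4}  => 0  0->0 ok
  [13] y  {0,1,3,4}  => 4  0->4 ok
  [14] y  {0,1,3,4}  => 1  4->1 ok
  [15] x  {2}  => 2  1->2 ok
  [16] y  {0,1,3,4}  => 4  2->4 ok
  [17] y  {0,1,3,4}  => 3  4->3 ok
  [18] x  {2}  => 2  3->2 ok
  [19] y  {0,1,3,4}  => 1  2->1 ok
  [20] y  {0,1,3,4}  => 4  1->4 ok
  [21] y  {0,1,3,4}  => 3  4->3 ok
  [22] y  {0,1,3,4}  => 3  3->3 ok
  [23] x  {2}  => 2  3->2 ok
  [24] y  {0,1,3,4}  => 4  2->4 ok
  [25] y  {0,1,3,4}  => 3  4->3 ok
  [26] x  {2}  => 2  3->2 ok
  [27] y  {0,1,3,4}  => 4  2->4 ok
  [28] y  {0,1,3,4}  => 1  4->1 ok
  [29] y  {0,1,3,4}  => 1  1->1 ok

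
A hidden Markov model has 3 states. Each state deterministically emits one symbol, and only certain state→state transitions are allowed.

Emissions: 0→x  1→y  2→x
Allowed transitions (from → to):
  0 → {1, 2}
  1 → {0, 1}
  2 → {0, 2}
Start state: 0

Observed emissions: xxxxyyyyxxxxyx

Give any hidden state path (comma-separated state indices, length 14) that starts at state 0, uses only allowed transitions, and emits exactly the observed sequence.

  0: obs=x cand={0,2} pick 0 [start]
  1: obs=x cand={0,2} pick 2 [0->2 ok]
  2: obs=x cand={0,2} pick 2 [2->2 ok]
  3: obs=x cand={0,2} pick 0 [2->0 ok]
  4: obs=y cand={1} pick 1 [0->1 ok]
  5: obs=y cand={1} pick 1 [1->1 ok]
  6: obs=y cand={1} pick 1 [1->1 ok]
  7: obs=y cand={1} pick 1 [1->1 ok]
  8: obs=x cand={0,2} pick 0 [1->0 ok]
  9: obs=x cand={0,2} pick 2 [0->2 ok]
  10: obs=x cand={0,2} pick 2 [2->2 ok]
  11: obs=x cand={0,2} pick 0 [2->0 ok]
  12: obs=y cand={1} pick 1 [0->1 ok]
  13: obs=x cand={0,2} pick 0 [1->0 ok]

0,2,2,0,1,1,1,1,0,2,2,0,1,0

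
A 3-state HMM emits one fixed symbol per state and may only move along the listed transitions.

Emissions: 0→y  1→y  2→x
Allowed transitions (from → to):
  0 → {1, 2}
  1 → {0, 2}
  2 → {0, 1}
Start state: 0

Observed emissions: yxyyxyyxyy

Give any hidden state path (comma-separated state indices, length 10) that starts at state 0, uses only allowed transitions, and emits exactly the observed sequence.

  pos 0: y in {0,1}, choose 0; start
  pos 1: x in {2}, choose 2; 0->2 ok
  pos 2: y in {0,1}, choose 1; 2->1 ok
  pos 3: y in {0,1}, choose 0; 1->0 ok
  pos 4: x in {2}, choose 2; 0->2 ok
  pos 5: y in {0,1}, choose 0; 2->0 ok
  pos 6: y in {0,1}, choose 1; 0->1 ok
  pos 7: x in {2}, choose 2; 1->2 ok
  pos 8: y in {0,1}, choose 1; 2->1 ok
  pos 9: y in {0,1}, choose 0; 1->0 ok

0,2,1,0,2,0,1,2,1,0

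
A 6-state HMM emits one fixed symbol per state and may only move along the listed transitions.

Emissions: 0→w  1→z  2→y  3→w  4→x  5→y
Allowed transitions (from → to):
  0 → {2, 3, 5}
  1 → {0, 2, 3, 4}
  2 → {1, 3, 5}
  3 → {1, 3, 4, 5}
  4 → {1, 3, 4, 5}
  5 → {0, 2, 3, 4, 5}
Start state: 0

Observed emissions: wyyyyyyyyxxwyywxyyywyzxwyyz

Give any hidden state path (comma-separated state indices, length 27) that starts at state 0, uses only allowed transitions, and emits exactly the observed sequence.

0,5,2,5,5,2,5,2,5,4,4,3,5,2,3,4,5,2,5,0,2,1,4,3,5,2,1

  t0 'w' -> {0,3}, take 0 (start)
  t1 'y' -> {2,5}, take 5 (0->5 ok)
  t2 'y' -> {2,5}, take 2 (5->2 ok)
  t3 'y' -> {2,5}, take 5 (2->5 ok)
  t4 'y' -> {2,5}, take 5 (5->5 ok)
  t5 'y' -> {2,5}, take 2 (5->2 ok)
  t6 'y' -> {2,5}, take 5 (2->5 ok)
  t7 'y' -> {2,5}, take 2 (5->2 ok)
  t8 'y' -> {2,5}, take 5 (2->5 ok)
  t9 'x' -> {4}, take 4 (5->4 ok)
  t10 'x' -> {4}, take 4 (4->4 ok)
  t11 'w' -> {0,3}, take 3 (4->3 ok)
  t12 'y' -> {2,5}, take 5 (3->5 ok)
  t13 'y' -> {2,5}, take 2 (5->2 ok)
  t14 'w' -> {0,3}, take 3 (2->3 ok)
  t15 'x' -> {4}, take 4 (3->4 ok)
  t16 'y' -> {2,5}, take 5 (4->5 ok)
  t17 'y' -> {2,5}, take 2 (5->2 ok)
  t18 'y' -> {2,5}, take 5 (2->5 ok)
  t19 'w' -> {0,3}, take 0 (5->0 ok)
  t20 'y' -> {2,5}, take 2 (0->2 ok)
  t21 'z' -> {1}, take 1 (2->1 ok)
  t22 'x' -> {4}, take 4 (1->4 ok)
  t23 'w' -> {0,3}, take 3 (4->3 ok)
  t24 'y' -> {2,5}, take 5 (3->5 ok)
  t25 'y' -> {2,5}, take 2 (5->2 ok)
  t26 'z' -> {1}, take 1 (2->1 ok)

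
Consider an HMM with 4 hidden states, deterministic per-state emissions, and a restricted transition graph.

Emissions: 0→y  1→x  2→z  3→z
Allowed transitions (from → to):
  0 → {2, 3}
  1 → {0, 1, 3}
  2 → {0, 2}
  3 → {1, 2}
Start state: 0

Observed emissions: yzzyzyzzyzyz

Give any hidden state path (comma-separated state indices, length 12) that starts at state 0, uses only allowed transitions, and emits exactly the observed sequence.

  0: obs=y cand={0} pick 0 [start]
  1: obs=z cand={2,3} pick 3 [0->3 ok]
  2: obs=z cand={2,3} pick 2 [3->2 ok]
  3: obs=y cand={0} pick 0 [2->0 ok]
  4: obs=z cand={2,3} pick 2 [0->2 ok]
  5: obs=y cand={0} pick 0 [2->0 ok]
  6: obs=z cand={2,3} pick 2 [0->2 ok]
  7: obs=z cand={2,3} pick 2 [2->2 ok]
  8: obs=y cand={0} pick 0 [2->0 ok]
  9: obs=z cand={2,3} pick 2 [0->2 ok]
  10: obs=y cand={0} pick 0 [2->0 ok]
  11: obs=z cand={2,3} pick 3 [0->3 ok]

0,3,2,0,2,0,2,2,0,2,0,3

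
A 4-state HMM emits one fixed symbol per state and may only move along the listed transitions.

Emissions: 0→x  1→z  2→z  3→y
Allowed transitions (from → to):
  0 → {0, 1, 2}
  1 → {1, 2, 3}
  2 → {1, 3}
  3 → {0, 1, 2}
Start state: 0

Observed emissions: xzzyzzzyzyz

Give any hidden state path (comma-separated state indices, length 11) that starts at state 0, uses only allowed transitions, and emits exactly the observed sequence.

0,2,1,3,2,1,2,3,1,3,2

  0: obs=x cand={0} pick 0 [start]
  1: obs=z cand={1,2} pick 2 [0->2 ok]
  2: obs=z cand={1,2} pick 1 [2->1 ok]
  3: obs=y cand={3} pick 3 [1->3 ok]
  4: obs=z cand={1,2} pick 2 [3->2 ok]
  5: obs=z cand={1,2} pick 1 [2->1 ok]
  6: obs=z cand={1,2} pick 2 [1->2 ok]
  7: obs=y cand={3} pick 3 [2->3 ok]
  8: obs=z cand={1,2} pick 1 [3->1 ok]
  9: obs=y cand={3} pick 3 [1->3 ok]
  10: obs=z cand={1,2} pick 2 [3->2 ok]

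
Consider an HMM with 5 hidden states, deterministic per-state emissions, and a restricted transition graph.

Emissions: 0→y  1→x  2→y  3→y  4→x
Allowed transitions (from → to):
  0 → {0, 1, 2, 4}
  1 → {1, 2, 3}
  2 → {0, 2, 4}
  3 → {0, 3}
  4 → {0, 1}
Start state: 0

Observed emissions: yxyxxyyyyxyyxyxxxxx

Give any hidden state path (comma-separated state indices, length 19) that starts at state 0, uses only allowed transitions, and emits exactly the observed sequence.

  [0] y  {0,2,3}  => 0  start
  [1] x  {1,4}  => 4  0->4 ok
  [2] y  {0,2,3}  => 0  4->0 ok
  [3] x  {1,4}  => 4  0->4 ok
  [4] x  {1,4}  => 1  4->1 ok
  [5] y  {0,2,3}  => 2  1->2 ok
  [6] y  {0,2,3}  => 2  2->2 ok
  [7] y  {0,2,3}  => 2  2->2 ok
  [8] y  {0,2,3}  => 0  2->0 ok
  [9] x  {1,4}  => 1  0->1 ok
  [10] y  {0,2,3}  => 3  1->3 ok
  [11] y  {0,2,3}  => 0  3->0 ok
  [12] x  {1,4}  => 4  0->4 ok
  [13] y  {0,2,3}  => 0  4->0 ok
  [14] x  {1,4}  => 4  0->4 ok
  [15] x  {1,4}  => 1  4->1 ok
  [16] x  {1,4}  => 1  1->1 ok
  [17] x  {1,4}  => 1  1->1 ok
  [18] x  {1,4}  => 1  1->1 ok

0,4,0,4,1,2,2,2,0,1,3,0,4,0,4,1,1,1,1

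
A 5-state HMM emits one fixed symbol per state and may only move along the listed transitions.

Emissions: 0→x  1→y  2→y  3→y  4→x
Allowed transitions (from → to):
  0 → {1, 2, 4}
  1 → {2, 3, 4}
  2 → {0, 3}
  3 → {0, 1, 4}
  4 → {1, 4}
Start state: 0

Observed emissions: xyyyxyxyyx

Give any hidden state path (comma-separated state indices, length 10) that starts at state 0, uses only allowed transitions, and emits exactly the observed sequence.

  0: obs=x cand={0,4} pick 0 [start]
  1: obs=y cand={1,2,3} pick 1 [0->1 ok]
  2: obs=y cand={1,2,3} pick 2 [1->2 ok]
  3: obs=y cand={1,2,3} pick 3 [2->3 ok]
  4: obs=x cand={0,4} pick 0 [3->0 ok]
  5: obs=y cand={1,2,3} pick 2 [0->2 ok]
  6: obs=x cand={0,4} pick 0 [2->0 ok]
  7: obs=y cand={1,2,3} pick 2 [0->2 ok]
  8: obs=y cand={1,2,3} pick 3 [2->3 ok]
  9: obs=x cand={0,4} pick 0 [3->0 ok]

0,1,2,3,0,2,0,2,3,0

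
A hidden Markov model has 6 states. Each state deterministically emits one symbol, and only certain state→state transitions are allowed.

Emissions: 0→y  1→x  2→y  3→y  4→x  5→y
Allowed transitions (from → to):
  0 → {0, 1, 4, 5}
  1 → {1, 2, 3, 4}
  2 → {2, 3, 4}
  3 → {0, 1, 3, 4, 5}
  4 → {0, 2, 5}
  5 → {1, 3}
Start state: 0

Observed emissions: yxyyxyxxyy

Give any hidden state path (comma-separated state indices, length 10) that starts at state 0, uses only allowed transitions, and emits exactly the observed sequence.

  pos 0: y in {0,2,3,5}, choose 0; start
  pos 1: x in {1,4}, choose 4; 0->4 ok
  pos 2: y in {0,2,3,5}, choose 2; 4->2 ok
  pos 3: y in {0,2,3,5}, choose 2; 2->2 ok
  pos 4: x in {1,4}, choose 4; 2->4 ok
  pos 5: y in {0,2,3,5}, choose 0; 4->0 ok
  pos 6: x in {1,4}, choose 1; 0->1 ok
  pos 7: x in {1,4}, choose 4; 1->4 ok
  pos 8: y in {0,2,3,5}, choose 5; 4->5 ok
  pos 9: y in {0,2,3,5}, choose 3; 5->3 ok

0,4,2,2,4,0,1,4,5,3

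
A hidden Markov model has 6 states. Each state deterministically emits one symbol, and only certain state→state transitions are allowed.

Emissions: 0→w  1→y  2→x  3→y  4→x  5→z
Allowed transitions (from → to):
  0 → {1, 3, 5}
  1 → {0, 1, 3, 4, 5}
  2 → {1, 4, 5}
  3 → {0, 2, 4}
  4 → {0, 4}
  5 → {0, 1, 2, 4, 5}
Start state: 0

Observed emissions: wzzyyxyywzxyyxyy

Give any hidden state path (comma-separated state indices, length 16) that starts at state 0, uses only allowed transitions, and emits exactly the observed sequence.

  t0 'w' -> {0}, take 0 (start)
  t1 'z' -> {5}, take 5 (0->5 ok)
  t2 'z' -> {5}, take 5 (5->5 ok)
  t3 'y' -> {1,3}, take 1 (5->1 ok)
  t4 'y' -> {1,3}, take 3 (1->3 ok)
  t5 'x' -> {2,4}, take 2 (3->2 ok)
  t6 'y' -> {1,3}, take 1 (2->1 ok)
  t7 'y' -> {1,3}, take 1 (1->1 ok)
  t8 'w' -> {0}, take 0 (1->0 ok)
  t9 'z' -> {5}, take 5 (0->5 ok)
  t10 'x' -> {2,4}, take 2 (5->2 ok)
  t11 'y' -> {1,3}, take 1 (2->1 ok)
  t12 'y' -> {1,3}, take 3 (1->3 ok)
  t13 'x' -> {2,4}, take 2 (3->2 ok)
  t14 'y' -> {1,3}, take 1 (2->1 ok)
  t15 'y' -> {1,3}, take 1 (1->1 ok)

0,5,5,1,3,2,1,1,0,5,2,1,3,2,1,1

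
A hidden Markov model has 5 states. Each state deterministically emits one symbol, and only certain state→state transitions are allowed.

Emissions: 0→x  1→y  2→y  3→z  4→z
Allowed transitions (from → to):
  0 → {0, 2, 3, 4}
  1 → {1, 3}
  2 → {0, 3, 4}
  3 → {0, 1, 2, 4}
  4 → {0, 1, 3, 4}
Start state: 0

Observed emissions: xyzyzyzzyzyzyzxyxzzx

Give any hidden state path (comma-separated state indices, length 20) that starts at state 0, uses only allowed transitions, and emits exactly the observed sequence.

0,2,3,1,3,1,3,4,1,3,1,3,2,3,0,2,0,4,3,0

  t0 'x' -> {0}, take 0 (start)
  t1 'y' -> {1,2}, take 2 (0->2 ok)
  t2 'z' -> {3,4}, take 3 (2->3 ok)
  t3 'y' -> {1,2}, take 1 (3->1 ok)
  t4 'z' -> {3,4}, take 3 (1->3 ok)
  t5 'y' -> {1,2}, take 1 (3->1 ok)
  t6 'z' -> {3,4}, take 3 (1->3 ok)
  t7 'z' -> {3,4}, take 4 (3->4 ok)
  t8 'y' -> {1,2}, take 1 (4->1 ok)
  t9 'z' -> {3,4}, take 3 (1->3 ok)
  t10 'y' -> {1,2}, take 1 (3->1 ok)
  t11 'z' -> {3,4}, take 3 (1->3 ok)
  t12 'y' -> {1,2}, take 2 (3->2 ok)
  t13 'z' -> {3,4}, take 3 (2->3 ok)
  t14 'x' -> {0}, take 0 (3->0 ok)
  t15 'y' -> {1,2}, take 2 (0->2 ok)
  t16 'x' -> {0}, take 0 (2->0 ok)
  t17 'z' -> {3,4}, take 4 (0->4 ok)
  t18 'z' -> {3,4}, take 3 (4->3 ok)
  t19 'x' -> {0}, take 0 (3->0 ok)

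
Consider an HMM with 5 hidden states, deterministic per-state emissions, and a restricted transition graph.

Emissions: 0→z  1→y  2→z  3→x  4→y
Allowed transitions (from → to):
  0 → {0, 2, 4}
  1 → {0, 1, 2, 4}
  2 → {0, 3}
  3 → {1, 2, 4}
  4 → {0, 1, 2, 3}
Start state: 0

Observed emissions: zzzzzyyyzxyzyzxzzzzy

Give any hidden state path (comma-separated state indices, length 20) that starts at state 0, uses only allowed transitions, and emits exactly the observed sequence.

  [0] z  {0,2}  => 0  start
  [1] z  {0,2}  => 0  0->0 ok
  [2] z  {0,2}  => 0  0->0 ok
  [3] z  {0,2}  => 0  0->0 ok
  [4] z  {0,2}  => 0  0->0 ok
  [5] y  {1,4}  => 4  0->4 ok
  [6] y  {1,4}  => 1  4->1 ok
  [7] y  {1,4}  => 1  1->1 ok
  [8] z  {0,2}  => 2  1->2 ok
  [9] x  {3}  => 3  2->3 ok
  [10] y  {1,4}  => 4  3->4 ok
  [11] z  {0,2}  => 0  4->0 ok
  [12] y  {1,4}  => 4  0->4 ok
  [13] z  {0,2}  => 2  4->2 ok
  [14] x  {3}  => 3  2->3 ok
  [15] z  {0,2}  => 2  3->2 ok
  [16] z  {0,2}  => 0  2->0 ok
  [17] z  {0,2}  => 0  0->0 ok
  [18] z  {0,2}  => 0  0->0 ok
  [19] y  {1,4}  => 4  0->4 ok

0,0,0,0,0,4,1,1,2,3,4,0,4,2,3,2,0,0,0,4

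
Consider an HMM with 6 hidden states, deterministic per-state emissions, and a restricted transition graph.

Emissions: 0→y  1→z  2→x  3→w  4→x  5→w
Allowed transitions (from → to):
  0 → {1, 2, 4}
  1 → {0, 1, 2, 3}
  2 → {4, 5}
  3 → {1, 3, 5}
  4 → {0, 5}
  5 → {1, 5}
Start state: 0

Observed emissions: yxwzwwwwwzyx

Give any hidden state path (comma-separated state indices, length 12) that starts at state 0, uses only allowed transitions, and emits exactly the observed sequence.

  0: obs=y cand={0} pick 0 [start]
  1: obs=x cand={2,4} pick 2 [0->2 ok]
  2: obs=w cand={3,5} pick 5 [2->5 ok]
  3: obs=z cand={1} pick 1 [5->1 ok]
  4: obs=w cand={3,5} pick 3 [1->3 ok]
  5: obs=w cand={3,5} pick 3 [3->3 ok]
  6: obs=w cand={3,5} pick 3 [3->3 ok]
  7: obs=w cand={3,5} pick 3 [3->3 ok]
  8: obs=w cand={3,5} pick 5 [3->5 ok]
  9: obs=z cand={1} pick 1 [5->1 ok]
  10: obs=y cand={0} pick 0 [1->0 ok]
  11: obs=x cand={2,4} pick 4 [0->4 ok]

0,2,5,1,3,3,3,3,5,1,0,4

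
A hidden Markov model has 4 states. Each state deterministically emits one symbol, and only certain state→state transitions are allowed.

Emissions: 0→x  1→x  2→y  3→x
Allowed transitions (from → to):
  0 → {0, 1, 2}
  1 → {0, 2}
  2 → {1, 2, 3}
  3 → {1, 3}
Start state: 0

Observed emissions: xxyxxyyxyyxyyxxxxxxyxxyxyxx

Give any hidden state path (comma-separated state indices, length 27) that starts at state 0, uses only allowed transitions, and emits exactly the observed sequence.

  [0] x  {0,1,3}  => 0  start
  [1] x  {0,1,3}  => 1  0->1 ok
  [2] y  {2}  => 2  1->2 ok
  [3] x  {0,1,3}  => 3  2->3 ok
  [4] x  {0,1,3}  => 1  3->1 ok
  [5] y  {2}  => 2  1->2 ok
  [6] y  {2}  => 2  2->2 ok
  [7] x  {0,1,3}  => 1  2->1 ok
  [8] y  {2}  => 2  1->2 ok
  [9] y  {2}  => 2  2->2 ok
  [10] x  {0,1,3}  => 1  2->1 ok
  [11] y  {2}  => 2  1->2 ok
  [12] y  {2}  => 2  2->2 ok
  [13] x  {0,1,3}  => 1  2->1 ok
  [14] x  {0,1,3}  => 0  1->0 ok
  [15] x  {0,1,3}  => 0  0->0 ok
  [16] x  {0,1,3}  => 0  0->0 ok
  [17] x  {0,1,3}  => 0  0->0 ok
  [18] x  {0,1,3}  => 1  0->1 ok
  [19] y  {2}  => 2  1->2 ok
  [20] x  {0,1,3}  => 3  2->3 ok
  [21] x  {0,1,3}  => 1  3->1 ok
  [22] y  {2}  => 2  1->2 ok
  [23] x  {0,1,3}  => 1  2->1 ok
  [24] y  {2}  => 2  1->2 ok
  [25] x  {0,1,3}  => 1  2->1 ok
  [26] x  {0,1,3}  => 0  1->0 ok

0,1,2,3,1,2,2,1,2,2,1,2,2,1,0,0,0,0,1,2,3,1,2,1,2,1,0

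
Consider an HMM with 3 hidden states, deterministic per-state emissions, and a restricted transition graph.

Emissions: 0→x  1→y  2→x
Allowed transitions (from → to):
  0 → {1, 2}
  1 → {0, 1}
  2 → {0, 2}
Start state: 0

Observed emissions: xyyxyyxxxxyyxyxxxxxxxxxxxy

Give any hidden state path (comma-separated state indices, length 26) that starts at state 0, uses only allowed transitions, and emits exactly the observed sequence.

  pos 0: x in {0,2}, choose 0; start
  pos 1: y in {1}, choose 1; 0->1 ok
  pos 2: y in {1}, choose 1; 1->1 ok
  pos 3: x in {0,2}, choose 0; 1->0 ok
  pos 4: y in {1}, choose 1; 0->1 ok
  pos 5: y in {1}, choose 1; 1->1 ok
  pos 6: x in {0,2}, choose 0; 1->0 ok
  pos 7: x in {0,2}, choose 2; 0->2 ok
  pos 8: x in {0,2}, choose 2; 2->2 ok
  pos 9: x in {0,2}, choose 0; 2->0 ok
  pos 10: y in {1}, choose 1; 0->1 ok
  pos 11: y in {1}, choose 1; 1->1 ok
  pos 12: x in {0,2}, choose 0; 1->0 ok
  pos 13: y in {1}, choose 1; 0->1 ok
  pos 14: x in {0,2}, choose 0; 1->0 ok
  pos 15: x in {0,2}, choose 2; 0->2 ok
  pos 16: x in {0,2}, choose 0; 2->0 ok
  pos 17: x in {0,2}, choose 2; 0->2 ok
  pos 18: x in {0,2}, choose 2; 2->2 ok
  pos 19: x in {0,2}, choose 0; 2->0 ok
  pos 20: x in {0,2}, choose 2; 0->2 ok
  pos 21: x in {0,2}, choose 2; 2->2 ok
  pos 22: x in {0,2}, choose 2; 2->2 ok
  pos 23: x in {0,2}, choose 2; 2->2 ok
  pos 24: x in {0,2}, choose 0; 2->0 ok
  pos 25: y in {1}, choose 1; 0->1 ok

0,1,1,0,1,1,0,2,2,0,1,1,0,1,0,2,0,2,2,0,2,2,2,2,0,1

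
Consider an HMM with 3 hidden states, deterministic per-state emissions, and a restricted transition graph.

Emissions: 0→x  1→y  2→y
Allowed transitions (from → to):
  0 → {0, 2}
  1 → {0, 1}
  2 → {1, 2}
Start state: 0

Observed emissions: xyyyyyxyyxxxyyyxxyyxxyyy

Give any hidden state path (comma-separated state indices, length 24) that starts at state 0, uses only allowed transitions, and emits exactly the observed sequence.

  [0] x  {0}  => 0  start
  [1] y  {1,2}  => 2  0->2 ok
  [2] y  {1,2}  => 2  2->2 ok
  [3] y  {1,2}  => 1  2->1 ok
  [4] y  {1,2}  => 1  1->1 ok
  [5] y  {1,2}  => 1  1->1 ok
  [6] x  {0}  => 0  1->0 ok
  [7] y  {1,2}  => 2  0->2 ok
  [8] y  {1,2}  => 1  2->1 ok
  [9] x  {0}  => 0  1->0 ok
  [10] x  {0}  => 0  0->0 ok
  [11] x  {0}  => 0  0->0 ok
  [12] y  {1,2}  => 2  0->2 ok
  [13] y  {1,2}  => 2  2->2 ok
  [14] y  {1,2}  => 1  2->1 ok
  [15] x  {0}  => 0  1->0 ok
  [16] x  {0}  => 0  0->0 ok
  [17] y  {1,2}  => 2  0->2 ok
  [18] y  {1,2}  => 1  2->1 ok
  [19] x  {0}  => 0  1->0 ok
  [20] x  {0}  => 0  0->0 ok
  [21] y  {1,2}  => 2  0->2 ok
  [22] y  {1,2}  => 2  2->2 ok
  [23] y  {1,2}  => 2  2->2 ok

0,2,2,1,1,1,0,2,1,0,0,0,2,2,1,0,0,2,1,0,0,2,2,2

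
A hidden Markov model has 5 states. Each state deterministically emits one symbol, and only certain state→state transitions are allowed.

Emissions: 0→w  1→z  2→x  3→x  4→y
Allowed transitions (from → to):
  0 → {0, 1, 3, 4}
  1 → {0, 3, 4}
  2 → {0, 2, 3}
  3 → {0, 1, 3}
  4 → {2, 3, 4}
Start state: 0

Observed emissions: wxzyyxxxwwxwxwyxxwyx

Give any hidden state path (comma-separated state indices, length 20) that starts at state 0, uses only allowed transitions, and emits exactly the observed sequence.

  pos 0: w in {0}, choose 0; start
  pos 1: x in {2,3}, choose 3; 0->3 ok
  pos 2: z in {1}, choose 1; 3->1 ok
  pos 3: y in {4}, choose 4; 1->4 ok
  pos 4: y in {4}, choose 4; 4->4 ok
  pos 5: x in {2,3}, choose 2; 4->2 ok
  pos 6: x in {2,3}, choose 2; 2->2 ok
  pos 7: x in {2,3}, choose 3; 2->3 ok
  pos 8: w in {0}, choose 0; 3->0 ok
  pos 9: w in {0}, choose 0; 0->0 ok
  pos 10: x in {2,3}, choose 3; 0->3 ok
  pos 11: w in {0}, choose 0; 3->0 ok
  pos 12: x in {2,3}, choose 3; 0->3 ok
  pos 13: w in {0}, choose 0; 3->0 ok
  pos 14: y in {4}, choose 4; 0->4 ok
  pos 15: x in {2,3}, choose 2; 4->2 ok
  pos 16: x in {2,3}, choose 2; 2->2 ok
  pos 17: w in {0}, choose 0; 2->0 ok
  pos 18: y in {4}, choose 4; 0->4 ok
  pos 19: x in {2,3}, choose 3; 4->3 ok

0,3,1,4,4,2,2,3,0,0,3,0,3,0,4,2,2,0,4,3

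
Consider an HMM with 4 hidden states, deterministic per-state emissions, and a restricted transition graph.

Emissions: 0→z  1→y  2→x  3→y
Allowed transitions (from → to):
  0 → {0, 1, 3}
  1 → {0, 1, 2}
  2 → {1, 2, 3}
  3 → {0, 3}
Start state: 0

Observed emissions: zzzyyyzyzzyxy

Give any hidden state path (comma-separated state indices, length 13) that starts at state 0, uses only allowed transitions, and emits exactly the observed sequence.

  [0] z  {0}  => 0  start
  [1] z  {0}  => 0  0->0 ok
  [2] z  {0}  => 0  0->0 ok
  [3] y  {1,3}  => 3  0->3 ok
  [4] y  {1,3}  => 3  3->3 ok
  [5] y  {1,3}  => 3  3->3 ok
  [6] z  {0}  => 0  3->0 ok
  [7] y  {1,3}  => 1  0->1 ok
  [8] z  {0}  => 0  1->0 ok
  [9] z  {0}  => 0  0->0 ok
  [10] y  {1,3}  => 1  0->1 ok
  [11] x  {2}  => 2  1->2 ok
  [12] y  {1,3}  => 1  2->1 ok

0,0,0,3,3,3,0,1,0,0,1,2,1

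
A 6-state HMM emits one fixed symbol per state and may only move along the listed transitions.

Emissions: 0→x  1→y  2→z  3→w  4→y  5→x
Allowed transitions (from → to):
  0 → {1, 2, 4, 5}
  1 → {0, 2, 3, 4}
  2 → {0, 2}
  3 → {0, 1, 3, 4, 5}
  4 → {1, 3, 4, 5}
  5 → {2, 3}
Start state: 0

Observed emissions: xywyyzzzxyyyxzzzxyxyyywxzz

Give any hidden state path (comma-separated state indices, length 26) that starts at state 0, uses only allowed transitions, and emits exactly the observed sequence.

  [0] x  {0,5}  => 0  start
  [1] y  {1,4}  => 4  0->4 ok
  [2] w  {3}  => 3  4->3 ok
  [3] y  {1,4}  => 4  3->4 ok
  [4] y  {1,4}  => 1  4->1 ok
  [5] z  {2}  => 2  1->2 ok
  [6] z  {2}  => 2  2->2 ok
  [7] z  {2}  => 2  2->2 ok
  [8] x  {0,5}  => 0  2->0 ok
  [9] y  {1,4}  => 1  0->1 ok
  [10] y  {1,4}  => 4  1->4 ok
  [11] y  {1,4}  => 4  4->4 ok
  [12] x  {0,5}  => 5  4->5 ok
  [13] z  {2}  => 2  5->2 ok
  [14] z  {2}  => 2  2->2 ok
  [15] z  {2}  => 2  2->2 ok
  [16] x  {0,5}  => 0  2->0 ok
  [17] y  {1,4}  => 1  0->1 ok
  [18] x  {0,5}  => 0  1->0 ok
  [19] y  {1,4}  => 1  0->1 ok
  [20] y  {1,4}  => 4  1->4 ok
  [21] y  {1,4}  => 1  4->1 ok
  [22] w  {3}  => 3  1->3 ok
  [23] x  {0,5}  => 0  3->0 ok
  [24] z  {2}  => 2  0->2 ok
  [25] z  {2}  => 2  2->2 ok

0,4,3,4,1,2,2,2,0,1,4,4,5,2,2,2,0,1,0,1,4,1,3,0,2,2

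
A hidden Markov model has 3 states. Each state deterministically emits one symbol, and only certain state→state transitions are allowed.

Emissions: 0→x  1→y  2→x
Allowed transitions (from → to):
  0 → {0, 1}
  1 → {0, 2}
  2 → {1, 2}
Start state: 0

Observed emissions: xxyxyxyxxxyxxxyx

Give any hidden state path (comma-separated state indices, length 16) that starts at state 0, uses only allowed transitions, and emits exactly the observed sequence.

  [0] x  {0,2}  => 0  start
  [1] x  {0,2}  => 0  0->0 ok
  [2] y  {1}  => 1  0->1 ok
  [3] x  {0,2}  => 0  1->0 ok
  [4] y  {1}  => 1  0->1 ok
  [5] x  {0,2}  => 0  1->0 ok
  [6] y  {1}  => 1  0->1 ok
  [7] x  {0,2}  => 0  1->0 ok
  [8] x  {0,2}  => 0  0->0 ok
  [9] x  {0,2}  => 0  0->0 ok
  [10] y  {1}  => 1  0->1 ok
  [11] x  {0,2}  => 2  1->2 ok
  [12] x  {0,2}  => 2  2->2 ok
  [13] x  {0,2}  => 2  2->2 ok
  [14] y  {1}  => 1  2->1 ok
  [15] x  {0,2}  => 2  1->2 ok

0,0,1,0,1,0,1,0,0,0,1,2,2,2,1,2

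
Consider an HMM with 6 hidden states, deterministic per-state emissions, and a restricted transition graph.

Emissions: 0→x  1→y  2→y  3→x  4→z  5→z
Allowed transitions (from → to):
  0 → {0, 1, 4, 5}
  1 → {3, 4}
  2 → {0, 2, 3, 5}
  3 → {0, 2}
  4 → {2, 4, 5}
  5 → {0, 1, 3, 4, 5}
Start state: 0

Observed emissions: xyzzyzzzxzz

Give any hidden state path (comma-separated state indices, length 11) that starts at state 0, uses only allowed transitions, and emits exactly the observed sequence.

  [0] x  {0,3}  => 0  start
  [1] y  {1,2}  => 1  0->1 ok
  [2] z  {4,5}  => 4  1->4 ok
  [3] z  {4,5}  => 4  4->4 ok
  [4] y  {1,2}  => 2  4->2 ok
  [5] z  {4,5}  => 5  2->5 ok
  [6] z  {4,5}  => 4  5->4 ok
  [7] z  {4,5}  => 5  4->5 ok
  [8] x  {0,3}  => 0  5->0 ok
  [9] z  {4,5}  => 4  0->4 ok
  [10] z  {4,5}  => 4  4->4 ok

0,1,4,4,2,5,4,5,0,4,4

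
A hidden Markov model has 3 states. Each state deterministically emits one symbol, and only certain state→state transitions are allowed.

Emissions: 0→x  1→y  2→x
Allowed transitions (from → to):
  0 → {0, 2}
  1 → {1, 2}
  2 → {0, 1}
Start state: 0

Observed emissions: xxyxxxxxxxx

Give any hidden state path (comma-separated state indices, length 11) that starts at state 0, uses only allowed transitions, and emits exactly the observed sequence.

0,2,1,2,0,2,0,2,0,2,0

  pos 0: x in {0,2}, choose 0; start
  pos 1: x in {0,2}, choose 2; 0->2 ok
  pos 2: y in {1}, choose 1; 2->1 ok
  pos 3: x in {0,2}, choose 2; 1->2 ok
  pos 4: x in {0,2}, choose 0; 2->0 ok
  pos 5: x in {0,2}, choose 2; 0->2 ok
  pos 6: x in {0,2}, choose 0; 2->0 ok
  pos 7: x in {0,2}, choose 2; 0->2 ok
  pos 8: x in {0,2}, choose 0; 2->0 ok
  pos 9: x in {0,2}, choose 2; 0->2 ok
  pos 10: x in {0,2}, choose 0; 2->0 ok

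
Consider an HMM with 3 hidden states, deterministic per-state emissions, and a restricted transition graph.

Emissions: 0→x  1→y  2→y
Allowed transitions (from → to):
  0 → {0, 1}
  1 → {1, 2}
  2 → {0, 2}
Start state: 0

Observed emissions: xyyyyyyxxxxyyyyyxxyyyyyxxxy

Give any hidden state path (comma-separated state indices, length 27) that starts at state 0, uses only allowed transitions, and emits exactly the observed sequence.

  [0] x  {0}  => 0  start
  [1] y  {1,2}  => 1  0->1 ok
  [2] y  {1,2}  => 1  1->1 ok
  [3] y  {1,2}  => 1  1->1 ok
  [4] y  {1,2}  => 1  1->1 ok
  [5] y  {1,2}  => 2  1->2 ok
  [6] y  {1,2}  => 2  2->2 ok
  [7] x  {0}  => 0  2->0 ok
  [8] x  {0}  => 0  0->0 ok
  [9] x  {0}  => 0  0->0 ok
  [10] x  {0}  => 0  0->0 ok
  [11] y  {1,2}  => 1  0->1 ok
  [12] y  {1,2}  => 1  1->1 ok
  [13] y  {1,2}  => 1  1->1 ok
  [14] y  {1,2}  => 1  1->1 ok
  [15] y  {1,2}  => 2  1->2 ok
  [16] x  {0}  => 0  2->0 ok
  [17] x  {0}  => 0  0->0 ok
  [18] y  {1,2}  => 1  0->1 ok
  [19] y  {1,2}  => 1  1->1 ok
  [20] y  {1,2}  => 1  1->1 ok
  [21] y  {1,2}  => 2  1->2 ok
  [22] y  {1,2}  => 2  2->2 ok
  [23] x  {0}  => 0  2->0 ok
  [24] x  {0}  => 0  0->0 ok
  [25] x  {0}  => 0  0->0 ok
  [26] y  {1,2}  => 1  0->1 ok

0,1,1,1,1,2,2,0,0,0,0,1,1,1,1,2,0,0,1,1,1,2,2,0,0,0,1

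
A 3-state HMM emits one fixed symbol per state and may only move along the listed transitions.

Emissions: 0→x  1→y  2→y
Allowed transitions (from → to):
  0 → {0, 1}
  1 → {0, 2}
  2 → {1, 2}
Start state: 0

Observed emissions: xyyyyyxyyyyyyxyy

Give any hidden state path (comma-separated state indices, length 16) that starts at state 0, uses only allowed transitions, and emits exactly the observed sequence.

  pos 0: x in {0}, choose 0; start
  pos 1: y in {1,2}, choose 1; 0->1 ok
  pos 2: y in {1,2}, choose 2; 1->2 ok
  pos 3: y in {1,2}, choose 2; 2->2 ok
  pos 4: y in {1,2}, choose 2; 2->2 ok
  pos 5: y in {1,2}, choose 1; 2->1 ok
  pos 6: x in {0}, choose 0; 1->0 ok
  pos 7: y in {1,2}, choose 1; 0->1 ok
  pos 8: y in {1,2}, choose 2; 1->2 ok
  pos 9: y in {1,2}, choose 1; 2->1 ok
  pos 10: y in {1,2}, choose 2; 1->2 ok
  pos 11: y in {1,2}, choose 2; 2->2 ok
  pos 12: y in {1,2}, choose 1; 2->1 ok
  pos 13: x in {0}, choose 0; 1->0 ok
  pos 14: y in {1,2}, choose 1; 0->1 ok
  pos 15: y in {1,2}, choose 2; 1->2 ok

0,1,2,2,2,1,0,1,2,1,2,2,1,0,1,2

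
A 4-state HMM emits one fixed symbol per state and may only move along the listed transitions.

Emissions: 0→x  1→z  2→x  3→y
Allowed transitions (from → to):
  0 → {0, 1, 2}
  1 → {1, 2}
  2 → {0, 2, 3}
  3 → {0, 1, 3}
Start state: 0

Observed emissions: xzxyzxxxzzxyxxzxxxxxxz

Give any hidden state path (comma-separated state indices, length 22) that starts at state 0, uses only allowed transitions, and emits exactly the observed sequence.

0,1,2,3,1,2,0,0,1,1,2,3,0,0,1,2,2,0,0,0,0,1

  0: obs=x cand={0,2} pick 0 [start]
  1: obs=z cand={1} pick 1 [0->1 ok]
  2: obs=x cand={0,2} pick 2 [1->2 ok]
  3: obs=y cand={3} pick 3 [2->3 ok]
  4: obs=z cand={1} pick 1 [3->1 ok]
  5: obs=x cand={0,2} pick 2 [1->2 ok]
  6: obs=x cand={0,2} pick 0 [2->0 ok]
  7: obs=x cand={0,2} pick 0 [0->0 ok]
  8: obs=z cand={1} pick 1 [0->1 ok]
  9: obs=z cand={1} pick 1 [1->1 ok]
  10: obs=x cand={0,2} pick 2 [1->2 ok]
  11: obs=y cand={3} pick 3 [2->3 ok]
  12: obs=x cand={0,2} pick 0 [3->0 ok]
  13: obs=x cand={0,2} pick 0 [0->0 ok]
  14: obs=z cand={1} pick 1 [0->1 ok]
  15: obs=x cand={0,2} pick 2 [1->2 ok]
  16: obs=x cand={0,2} pick 2 [2->2 ok]
  17: obs=x cand={0,2} pick 0 [2->0 ok]
  18: obs=x cand={0,2} pick 0 [0->0 ok]
  19: obs=x cand={0,2} pick 0 [0->0 ok]
  20: obs=x cand={0,2} pick 0 [0->0 ok]
  21: obs=z cand={1} pick 1 [0->1 ok]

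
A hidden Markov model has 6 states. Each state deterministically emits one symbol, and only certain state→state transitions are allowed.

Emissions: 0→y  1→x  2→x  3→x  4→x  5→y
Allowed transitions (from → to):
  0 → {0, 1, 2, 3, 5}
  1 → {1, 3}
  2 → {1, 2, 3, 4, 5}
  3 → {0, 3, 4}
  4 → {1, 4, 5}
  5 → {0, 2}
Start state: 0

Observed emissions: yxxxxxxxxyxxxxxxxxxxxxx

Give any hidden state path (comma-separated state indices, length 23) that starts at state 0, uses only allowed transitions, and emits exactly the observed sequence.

  t0 'y' -> {0,5}, take 0 (start)
  t1 'x' -> {1,2,3,4}, take 1 (0->1 ok)
  t2 'x' -> {1,2,3,4}, take 1 (1->1 ok)
  t3 'x' -> {1,2,3,4}, take 3 (1->3 ok)
  t4 'x' -> {1,2,3,4}, take 3 (3->3 ok)
  t5 'x' -> {1,2,3,4}, take 4 (3->4 ok)
  t6 'x' -> {1,2,3,4}, take 1 (4->1 ok)
  t7 'x' -> {1,2,3,4}, take 3 (1->3 ok)
  t8 'x' -> {1,2,3,4}, take 4 (3->4 ok)
  t9 'y' -> {0,5}, take 5 (4->5 ok)
  t10 'x' -> {1,2,3,4}, take 2 (5->2 ok)
  t11 'x' -> {1,2,3,4}, take 3 (2->3 ok)
  t12 'x' -> {1,2,3,4}, take 3 (3->3 ok)
  t13 'x' -> {1,2,3,4}, take 3 (3->3 ok)
  t14 'x' -> {1,2,3,4}, take 3 (3->3 ok)
  t15 'x' -> {1,2,3,4}, take 4 (3->4 ok)
  t16 'x' -> {1,2,3,4}, take 1 (4->1 ok)
  t17 'x' -> {1,2,3,4}, take 3 (1->3 ok)
  t18 'x' -> {1,2,3,4}, take 3 (3->3 ok)
  t19 'x' -> {1,2,3,4}, take 3 (3->3 ok)
  t20 'x' -> {1,2,3,4}, take 4 (3->4 ok)
  t21 'x' -> {1,2,3,4}, take 4 (4->4 ok)
  t22 'x' -> {1,2,3,4}, take 1 (4->1 ok)

0,1,1,3,3,4,1,3,4,5,2,3,3,3,3,4,1,3,3,3,4,4,1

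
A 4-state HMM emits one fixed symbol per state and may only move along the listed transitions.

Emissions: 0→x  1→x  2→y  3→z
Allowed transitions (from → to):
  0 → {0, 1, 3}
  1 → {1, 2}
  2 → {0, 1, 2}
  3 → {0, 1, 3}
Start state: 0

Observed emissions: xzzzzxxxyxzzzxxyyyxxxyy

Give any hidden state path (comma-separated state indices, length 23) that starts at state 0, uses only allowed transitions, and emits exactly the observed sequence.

0,3,3,3,3,0,0,1,2,0,3,3,3,0,1,2,2,2,1,1,1,2,2

  0: obs=x cand={0,1} pick 0 [start]
  1: obs=z cand={3} pick 3 [0->3 ok]
  2: obs=z cand={3} pick 3 [3->3 ok]
  3: obs=z cand={3} pick 3 [3->3 ok]
  4: obs=z cand={3} pick 3 [3->3 ok]
  5: obs=x cand={0,1} pick 0 [3->0 ok]
  6: obs=x cand={0,1} pick 0 [0->0 ok]
  7: obs=x cand={0,1} pick 1 [0->1 ok]
  8: obs=y cand={2} pick 2 [1->2 ok]
  9: obs=x cand={0,1} pick 0 [2->0 ok]
  10: obs=z cand={3} pick 3 [0->3 ok]
  11: obs=z cand={3} pick 3 [3->3 ok]
  12: obs=z cand={3} pick 3 [3->3 ok]
  13: obs=x cand={0,1} pick 0 [3->0 ok]
  14: obs=x cand={0,1} pick 1 [0->1 ok]
  15: obs=y cand={2} pick 2 [1->2 ok]
  16: obs=y cand={2} pick 2 [2->2 ok]
  17: obs=y cand={2} pick 2 [2->2 ok]
  18: obs=x cand={0,1} pick 1 [2->1 ok]
  19: obs=x cand={0,1} pick 1 [1->1 ok]
  20: obs=x cand={0,1} pick 1 [1->1 ok]
  21: obs=y cand={2} pick 2 [1->2 ok]
  22: obs=y cand={2} pick 2 [2->2 ok]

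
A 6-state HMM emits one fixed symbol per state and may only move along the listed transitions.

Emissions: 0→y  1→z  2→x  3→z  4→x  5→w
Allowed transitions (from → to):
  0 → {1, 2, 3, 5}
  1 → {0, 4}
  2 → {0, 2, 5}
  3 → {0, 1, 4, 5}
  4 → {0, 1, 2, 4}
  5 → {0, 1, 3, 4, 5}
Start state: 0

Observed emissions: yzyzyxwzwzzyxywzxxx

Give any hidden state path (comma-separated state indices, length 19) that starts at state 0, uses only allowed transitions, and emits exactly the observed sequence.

0,1,0,3,0,2,5,3,5,3,1,0,2,0,5,3,4,4,4

  pos 0: y in {0}, choose 0; start
  pos 1: z in {1,3}, choose 1; 0->1 ok
  pos 2: y in {0}, choose 0; 1->0 ok
  pos 3: z in {1,3}, choose 3; 0->3 ok
  pos 4: y in {0}, choose 0; 3->0 ok
  pos 5: x in {2,4}, choose 2; 0->2 ok
  pos 6: w in {5}, choose 5; 2->5 ok
  pos 7: z in {1,3}, choose 3; 5->3 ok
  pos 8: w in {5}, choose 5; 3->5 ok
  pos 9: z in {1,3}, choose 3; 5->3 ok
  pos 10: z in {1,3}, choose 1; 3->1 ok
  pos 11: y in {0}, choose 0; 1->0 ok
  pos 12: x in {2,4}, choose 2; 0->2 ok
  pos 13: y in {0}, choose 0; 2->0 ok
  pos 14: w in {5}, choose 5; 0->5 ok
  pos 15: z in {1,3}, choose 3; 5->3 ok
  pos 16: x in {2,4}, choose 4; 3->4 ok
  pos 17: x in {2,4}, choose 4; 4->4 ok
  pos 18: x in {2,4}, choose 4; 4->4 ok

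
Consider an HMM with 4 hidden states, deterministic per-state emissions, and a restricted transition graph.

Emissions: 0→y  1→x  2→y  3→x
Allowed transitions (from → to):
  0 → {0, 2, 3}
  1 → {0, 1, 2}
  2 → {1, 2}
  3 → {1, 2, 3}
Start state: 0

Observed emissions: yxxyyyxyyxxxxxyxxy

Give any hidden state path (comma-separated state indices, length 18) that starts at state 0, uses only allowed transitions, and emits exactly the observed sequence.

  0: obs=y cand={0,2} pick 0 [start]
  1: obs=x cand={1,3} pick 3 [0->3 ok]
  2: obs=x cand={1,3} pick 1 [3->1 ok]
  3: obs=y cand={0,2} pick 2 [1->2 ok]
  4: obs=y cand={0,2} pick 2 [2->2 ok]
  5: obs=y cand={0,2} pick 2 [2->2 ok]
  6: obs=x cand={1,3} pick 1 [2->1 ok]
  7: obs=y cand={0,2} pick 0 [1->0 ok]
  8: obs=y cand={0,2} pick 2 [0->2 ok]
  9: obs=x cand={1,3} pick 1 [2->1 ok]
  10: obs=x cand={1,3} pick 1 [1->1 ok]
  11: obs=x cand={1,3} pick 1 [1->1 ok]
  12: obs=x cand={1,3} pick 1 [1->1 ok]
  13: obs=x cand={1,3} pick 1 [1->1 ok]
  14: obs=y cand={0,2} pick 0 [1->0 ok]
  15: obs=x cand={1,3} pick 3 [0->3 ok]
  16: obs=x cand={1,3} pick 1 [3->1 ok]
  17: obs=y cand={0,2} pick 0 [1->0 ok]

0,3,1,2,2,2,1,0,2,1,1,1,1,1,0,3,1,0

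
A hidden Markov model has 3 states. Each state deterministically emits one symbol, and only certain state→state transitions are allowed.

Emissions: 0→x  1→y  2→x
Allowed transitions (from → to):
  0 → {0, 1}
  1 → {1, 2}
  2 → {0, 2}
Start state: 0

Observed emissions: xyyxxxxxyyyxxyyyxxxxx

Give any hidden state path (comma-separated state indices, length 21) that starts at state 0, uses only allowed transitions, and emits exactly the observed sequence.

0,1,1,2,2,2,0,0,1,1,1,2,0,1,1,1,2,2,2,0,0

  0: obs=x cand={0,2} pick 0 [start]
  1: obs=y cand={1} pick 1 [0->1 ok]
  2: obs=y cand={1} pick 1 [1->1 ok]
  3: obs=x cand={0,2} pick 2 [1->2 ok]
  4: obs=x cand={0,2} pick 2 [2->2 ok]
  5: obs=x cand={0,2} pick 2 [2->2 ok]
  6: obs=x cand={0,2} pick 0 [2->0 ok]
  7: obs=x cand={0,2} pick 0 [0->0 ok]
  8: obs=y cand={1} pick 1 [0->1 ok]
  9: obs=y cand={1} pick 1 [1->1 ok]
  10: obs=y cand={1} pick 1 [1->1 ok]
  11: obs=x cand={0,2} pick 2 [1->2 ok]
  12: obs=x cand={0,2} pick 0 [2->0 ok]
  13: obs=y cand={1} pick 1 [0->1 ok]
  14: obs=y cand={1} pick 1 [1->1 ok]
  15: obs=y cand={1} pick 1 [1->1 ok]
  16: obs=x cand={0,2} pick 2 [1->2 ok]
  17: obs=x cand={0,2} pick 2 [2->2 ok]
  18: obs=x cand={0,2} pick 2 [2->2 ok]
  19: obs=x cand={0,2} pick 0 [2->0 ok]
  20: obs=x cand={0,2} pick 0 [0->0 ok]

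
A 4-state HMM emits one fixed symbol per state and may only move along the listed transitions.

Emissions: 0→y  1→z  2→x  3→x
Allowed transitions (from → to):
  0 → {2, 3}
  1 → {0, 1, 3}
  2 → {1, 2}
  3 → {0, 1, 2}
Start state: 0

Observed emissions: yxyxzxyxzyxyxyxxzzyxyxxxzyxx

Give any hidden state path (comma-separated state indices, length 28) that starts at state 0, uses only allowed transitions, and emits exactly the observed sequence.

  0: obs=y cand={0} pick 0 [start]
  1: obs=x cand={2,3} pick 3 [0->3 ok]
  2: obs=y cand={0} pick 0 [3->0 ok]
  3: obs=x cand={2,3} pick 2 [0->2 ok]
  4: obs=z cand={1} pick 1 [2->1 ok]
  5: obs=x cand={2,3} pick 3 [1->3 ok]
  6: obs=y cand={0} pick 0 [3->0 ok]
  7: obs=x cand={2,3} pick 3 [0->3 ok]
  8: obs=z cand={1} pick 1 [3->1 ok]
  9: obs=y cand={0} pick 0 [1->0 ok]
  10: obs=x cand={2,3} pick 3 [0->3 ok]
  11: obs=y cand={0} pick 0 [3->0 ok]
  12: obs=x cand={2,3} pick 3 [0->3 ok]
  13: obs=y cand={0} pick 0 [3->0 ok]
  14: obs=x cand={2,3} pick 2 [0->2 ok]
  15: obs=x cand={2,3} pick 2 [2->2 ok]
  16: obs=z cand={1} pick 1 [2->1 ok]
  17: obs=z cand={1} pick 1 [1->1 ok]
  18: obs=y cand={0} pick 0 [1->0 ok]
  19: obs=x cand={2,3} pick 3 [0->3 ok]
  20: obs=y cand={0} pick 0 [3->0 ok]
  21: obs=x cand={2,3} pick 2 [0->2 ok]
  22: obs=x cand={2,3} pick 2 [2->2 ok]
  23: obs=x cand={2,3} pick 2 [2->2 ok]
  24: obs=z cand={1} pick 1 [2->1 ok]
  25: obs=y cand={0} pick 0 [1->0 ok]
  26: obs=x cand={2,3} pick 2 [0->2 ok]
  27: obs=x cand={2,3} pick 2 [2->2 ok]

0,3,0,2,1,3,0,3,1,0,3,0,3,0,2,2,1,1,0,3,0,2,2,2,1,0,2,2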